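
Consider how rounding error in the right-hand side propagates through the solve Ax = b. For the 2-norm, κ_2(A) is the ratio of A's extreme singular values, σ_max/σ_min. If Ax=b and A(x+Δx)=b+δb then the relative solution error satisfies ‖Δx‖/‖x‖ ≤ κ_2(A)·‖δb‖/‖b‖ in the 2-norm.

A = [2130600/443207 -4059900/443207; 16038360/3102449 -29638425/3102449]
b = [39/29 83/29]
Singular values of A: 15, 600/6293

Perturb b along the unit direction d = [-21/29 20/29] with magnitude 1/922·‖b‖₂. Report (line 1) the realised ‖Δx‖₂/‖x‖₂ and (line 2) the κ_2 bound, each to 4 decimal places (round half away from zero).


σ_max = 15, σ_min = 600/6293
κ_2(A) = 15 / (600/6293) = 157.3250
κ_2(A)·‖δb‖/‖b‖ = 0.1706
solve Ax = b  →  x = [9.3485 4.7592]
2-norm of b is 3.1623; of x, 10.4902
Δx = A⁻¹·δb where δb = 1/922·3.1623·d; ‖Δx‖ = 0.0360
relative error = 0.0034
tightness: 0.0034 against a bound of 0.1706 (unrounded ratio ≈ 0.0201)

0.0034
0.1706


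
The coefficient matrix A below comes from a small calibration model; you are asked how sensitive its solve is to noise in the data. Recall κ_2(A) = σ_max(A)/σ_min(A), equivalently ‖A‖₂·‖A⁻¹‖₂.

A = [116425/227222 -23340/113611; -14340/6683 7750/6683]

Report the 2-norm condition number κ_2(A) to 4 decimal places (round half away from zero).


40.7500

M = AᵀA = [149476225/30713764 -19914750/7678441; -19914750/7678441 10650100/7678441]. tr(M)=664625/106276, det(M)=625/26569
eigenvalues of AᵀA: λ = (tr ± √(tr²−4·det))/2 = 25/4, 100/26569
κ = σ_max/σ_min = (5/2)/(10/163) = 40.7500


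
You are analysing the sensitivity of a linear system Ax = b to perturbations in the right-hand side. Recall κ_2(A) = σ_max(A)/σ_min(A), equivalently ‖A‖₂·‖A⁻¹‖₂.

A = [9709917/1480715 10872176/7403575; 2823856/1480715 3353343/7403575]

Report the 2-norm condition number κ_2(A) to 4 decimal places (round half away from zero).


288.9200

M = AᵀA = [4090266034225/87700676449 920298274560/87700676449; 920298274560/87700676449 207118592401/87700676449]. tr(M)=2556445346/52171729, det(M)=1500625/52171729
char-poly roots: 49 and 30625/52171729
so κ_2 = √(49 / (30625/52171729)) = 288.9200


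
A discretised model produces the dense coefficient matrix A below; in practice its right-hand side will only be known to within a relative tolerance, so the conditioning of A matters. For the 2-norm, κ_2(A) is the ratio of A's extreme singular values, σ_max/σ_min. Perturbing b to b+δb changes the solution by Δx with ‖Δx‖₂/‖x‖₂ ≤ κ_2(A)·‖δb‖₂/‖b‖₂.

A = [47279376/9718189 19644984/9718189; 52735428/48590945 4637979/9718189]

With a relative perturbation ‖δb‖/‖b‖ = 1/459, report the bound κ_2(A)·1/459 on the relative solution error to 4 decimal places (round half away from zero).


0.4965

form AᵀA = [34898578370064/1404568671025 2908149156972/280913734205; 2908149156972/280913734205 242377302537/56182746841] with trace 242355094281/8311057225 and determinant 136048896/8311057225
char-poly roots: 729/25 and 186624/332442289
κ_2(A) = √(λ_max/λ_min) = √((729/25) / (186624/332442289)) = 227.9125
worst-case relative error ≤ 227.9125 × 1/459 = 0.4965


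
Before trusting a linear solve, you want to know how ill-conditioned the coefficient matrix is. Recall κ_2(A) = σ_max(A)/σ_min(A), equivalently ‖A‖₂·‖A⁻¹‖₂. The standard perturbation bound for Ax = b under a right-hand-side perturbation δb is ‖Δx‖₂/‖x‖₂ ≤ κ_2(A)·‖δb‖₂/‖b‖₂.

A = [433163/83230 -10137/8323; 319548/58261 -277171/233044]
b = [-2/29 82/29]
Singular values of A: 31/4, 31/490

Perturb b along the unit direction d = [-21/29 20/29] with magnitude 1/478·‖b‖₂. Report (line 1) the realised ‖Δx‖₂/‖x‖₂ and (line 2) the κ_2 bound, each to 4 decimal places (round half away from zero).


largest singular value 31/4, smallest 31/490
condition number: (31/4) ÷ (31/490) = 122.5000
worst-case relative error ≤ 122.5000 × 1/478 = 0.2563
solve Ax = b  →  x = [7.1912 30.7852]
‖b‖₂ = 2.8284 and ‖x‖₂ = 31.6140
with δb = [-0.0043 0.0041], A·Δx = δb → ‖Δx‖ = 0.0935
realised ‖Δx‖/‖x‖ = 0.0030
realised/bound (from unrounded values) ≈ 0.0115

0.0030
0.2563


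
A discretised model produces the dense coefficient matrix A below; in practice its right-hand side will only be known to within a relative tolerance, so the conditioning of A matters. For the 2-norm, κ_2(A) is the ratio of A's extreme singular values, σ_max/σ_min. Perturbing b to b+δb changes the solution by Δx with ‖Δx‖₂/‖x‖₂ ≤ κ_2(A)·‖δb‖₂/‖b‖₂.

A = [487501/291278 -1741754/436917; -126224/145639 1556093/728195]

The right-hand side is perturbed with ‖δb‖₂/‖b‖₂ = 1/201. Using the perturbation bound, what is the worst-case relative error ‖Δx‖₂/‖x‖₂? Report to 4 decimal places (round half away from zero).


AᵀA = [1042862345/293573956 -9384138029/1100902335; -9384138029/1100902335 337839113269/16513535025]; tr = 9384618229/390852900, det = 5764801/390852900
λ_max, λ_min = (9384618229/390852900 ± √88062046547324004841/152765989438410000)/2 = 2401/100, 2401/3908529
κ_2(A) = √(λ_max/λ_min) = √((2401/100) / (2401/3908529)) = 197.7000
perturbation bound = 197.7000·1/201 = 0.9836

0.9836


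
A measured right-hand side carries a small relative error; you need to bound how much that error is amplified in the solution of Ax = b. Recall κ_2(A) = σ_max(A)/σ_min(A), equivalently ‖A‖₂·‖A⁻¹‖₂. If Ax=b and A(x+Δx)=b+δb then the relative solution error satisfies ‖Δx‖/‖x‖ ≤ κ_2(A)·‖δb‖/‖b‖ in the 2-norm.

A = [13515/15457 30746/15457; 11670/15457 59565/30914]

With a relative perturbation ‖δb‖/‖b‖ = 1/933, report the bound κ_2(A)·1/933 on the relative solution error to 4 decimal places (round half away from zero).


0.0527

form AᵀA = [379125/284089 907365/284089; 907365/284089 8714929/1136356] with trace 60541/6724 and determinant 225/6724
eigenvalues of AᵀA: λ = (tr ± √(tr²−4·det))/2 = 9, 25/6724
so κ_2 = √(9 / (25/6724)) = 49.2000
perturbation bound = 49.2000·1/933 = 0.0527


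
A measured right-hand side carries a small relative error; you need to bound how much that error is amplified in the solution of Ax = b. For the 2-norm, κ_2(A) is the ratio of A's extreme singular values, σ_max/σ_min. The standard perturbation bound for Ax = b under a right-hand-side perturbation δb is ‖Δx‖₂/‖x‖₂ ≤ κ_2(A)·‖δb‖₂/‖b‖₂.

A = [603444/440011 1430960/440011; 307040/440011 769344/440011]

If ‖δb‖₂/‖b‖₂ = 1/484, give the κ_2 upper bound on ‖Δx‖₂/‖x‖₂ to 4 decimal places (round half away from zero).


M = AᵀA = [1586222224/669929689 3805272000/669929689; 3805272000/669929689 9133345024/669929689]. tr(M)=63429392/3964081, det(M)=65536/3964081
eigenvalues of AᵀA: λ = (tr ± √(tr²−4·det))/2 = 16, 4096/3964081
σ_max=√16=4, σ_min=√(4096/3964081)=(64/1991) → κ = 124.4375
κ_2(A)·‖δb‖/‖b‖ = 0.2571

0.2571


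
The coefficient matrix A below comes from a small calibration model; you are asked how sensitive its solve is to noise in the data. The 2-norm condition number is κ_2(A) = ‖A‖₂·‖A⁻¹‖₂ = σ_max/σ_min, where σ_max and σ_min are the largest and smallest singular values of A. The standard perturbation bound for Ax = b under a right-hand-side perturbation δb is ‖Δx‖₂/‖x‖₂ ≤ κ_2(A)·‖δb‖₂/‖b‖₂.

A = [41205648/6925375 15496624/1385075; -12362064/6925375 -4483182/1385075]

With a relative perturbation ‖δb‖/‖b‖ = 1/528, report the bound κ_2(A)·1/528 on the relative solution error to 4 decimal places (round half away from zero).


0.4629

form AᵀA = [2961161685504/76737310225 1110351706464/15347462045; 1110351706464/15347462045 416390841988/3069492409] with trace 46266203236/265527025 and determinant 134931456/265527025
char-poly roots: 4356/25 and 30976/10621081
so κ_2 = √((4356/25) / (30976/10621081)) = 244.4250
bound on ‖Δx‖/‖x‖: κ·ε = 244.4250·1/528 = 0.4629


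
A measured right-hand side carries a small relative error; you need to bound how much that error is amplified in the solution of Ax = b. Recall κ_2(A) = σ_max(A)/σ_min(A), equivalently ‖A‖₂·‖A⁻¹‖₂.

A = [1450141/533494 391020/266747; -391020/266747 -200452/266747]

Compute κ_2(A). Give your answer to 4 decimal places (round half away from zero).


115.3750

M = AᵀA = [9392717929/984829924 1252241550/246207481; 1252241550/246207481 668088736/246207481]. tr(M)=41747657/3407716, det(M)=9604/851929
char-poly roots: 49/4 and 784/851929
σ_max=√(49/4)=(7/2), σ_min=√(784/851929)=(28/923) → κ = 115.3750


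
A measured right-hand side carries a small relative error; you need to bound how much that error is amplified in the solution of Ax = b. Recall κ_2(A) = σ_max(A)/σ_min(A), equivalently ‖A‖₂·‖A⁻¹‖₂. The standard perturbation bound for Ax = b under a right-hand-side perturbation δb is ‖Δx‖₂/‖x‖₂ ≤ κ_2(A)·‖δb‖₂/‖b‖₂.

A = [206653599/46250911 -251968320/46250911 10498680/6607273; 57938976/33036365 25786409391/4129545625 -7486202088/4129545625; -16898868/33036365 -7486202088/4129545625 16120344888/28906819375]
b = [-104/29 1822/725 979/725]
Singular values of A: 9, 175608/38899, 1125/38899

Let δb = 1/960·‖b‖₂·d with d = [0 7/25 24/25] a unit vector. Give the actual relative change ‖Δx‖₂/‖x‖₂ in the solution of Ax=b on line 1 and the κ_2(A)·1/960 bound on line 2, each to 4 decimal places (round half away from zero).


0.0024
0.3242

from the listed singular values, σ₁ = 9, σ_n = 1125/38899
κ = σ_max/σ_min = 9/(1125/38899) = 311.1920
perturbation bound = 311.1920·1/960 = 0.3242
solve Ax = b  →  x = [-0.3137 19.7326 66.2798]
‖b‖₂ = 4.5826 and ‖x‖₂ = 69.1556
re-solving with b+δb shifts x by Δx of norm 0.1651
realised ‖Δx‖/‖x‖ = 0.0024
realised/bound (from unrounded values) ≈ 0.0074


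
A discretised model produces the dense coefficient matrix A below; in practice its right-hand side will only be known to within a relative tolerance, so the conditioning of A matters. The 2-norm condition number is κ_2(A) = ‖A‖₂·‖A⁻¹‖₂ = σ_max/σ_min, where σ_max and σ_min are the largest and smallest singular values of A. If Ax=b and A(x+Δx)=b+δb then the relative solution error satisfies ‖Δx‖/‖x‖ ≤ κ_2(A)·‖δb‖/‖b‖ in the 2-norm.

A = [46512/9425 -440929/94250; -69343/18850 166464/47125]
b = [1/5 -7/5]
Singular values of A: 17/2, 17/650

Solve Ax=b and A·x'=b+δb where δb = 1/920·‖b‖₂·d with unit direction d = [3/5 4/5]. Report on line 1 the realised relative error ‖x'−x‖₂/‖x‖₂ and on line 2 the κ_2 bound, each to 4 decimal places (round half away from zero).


σ_max = 17/2, σ_min = 17/650
κ = σ_max/σ_min = (17/2)/(17/650) = 325.0000
perturbation bound = 325.0000·1/920 = 0.3533
solve Ax = b  →  x = [-26.2840 -27.7688]
‖b‖₂ = 1.4142 and ‖x‖₂ = 38.2355
δb = ε·‖b‖·d = [0.0009 0.0012]; solving A·Δx = δb gives ‖Δx‖ = 0.0588
dividing the unrounded norms, ‖Δx‖/‖x‖ = 0.0015
realised/bound (from unrounded values) ≈ 0.0044

0.0015
0.3533


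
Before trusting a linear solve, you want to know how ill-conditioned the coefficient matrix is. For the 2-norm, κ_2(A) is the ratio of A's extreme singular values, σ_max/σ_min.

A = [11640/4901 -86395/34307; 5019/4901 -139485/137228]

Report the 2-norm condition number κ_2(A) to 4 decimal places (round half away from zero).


85.3125

AᵀA = [950769/142129 -27944535/3979612; -27944535/3979612 821784625/111429136]; tr = 1863481/132496, det = 225/8281
λ_max, λ_min = (1863481/132496 ± √3470653494961/17555190016)/2 = 225/16, 16/8281
κ = σ_max/σ_min = (15/4)/(4/91) = 85.3125


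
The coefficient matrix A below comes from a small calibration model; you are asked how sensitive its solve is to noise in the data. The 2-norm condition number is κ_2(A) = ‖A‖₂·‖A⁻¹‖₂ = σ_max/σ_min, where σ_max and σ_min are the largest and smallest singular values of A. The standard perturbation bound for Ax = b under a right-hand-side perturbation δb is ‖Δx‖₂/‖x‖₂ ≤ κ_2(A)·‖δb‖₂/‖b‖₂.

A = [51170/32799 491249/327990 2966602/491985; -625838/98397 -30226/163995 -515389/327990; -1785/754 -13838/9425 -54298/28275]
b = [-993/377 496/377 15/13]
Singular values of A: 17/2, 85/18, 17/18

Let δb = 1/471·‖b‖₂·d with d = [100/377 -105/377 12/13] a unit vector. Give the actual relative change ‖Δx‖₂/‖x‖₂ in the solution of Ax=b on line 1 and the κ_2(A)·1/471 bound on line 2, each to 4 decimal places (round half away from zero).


0.0173
0.0191

largest singular value 17/2, smallest 17/18
κ = σ_max/σ_min = (17/2)/(17/18) = 9.0000
bound on ‖Δx‖/‖x‖: κ·ε = 9.0000·1/471 = 0.0191
solve Ax = b  →  x = [-0.1095 -0.1111 -0.3809]
‖b‖₂ = 3.1623 and ‖x‖₂ = 0.4116
δb = ε·‖b‖·d = [0.0018 -0.0019 0.0062]; solving A·Δx = δb gives ‖Δx‖ = 0.0071
dividing the unrounded norms, ‖Δx‖/‖x‖ = 0.0173
so the bound overstates the realised error by a factor of ≈ 1.1063 (computed from the unrounded values)


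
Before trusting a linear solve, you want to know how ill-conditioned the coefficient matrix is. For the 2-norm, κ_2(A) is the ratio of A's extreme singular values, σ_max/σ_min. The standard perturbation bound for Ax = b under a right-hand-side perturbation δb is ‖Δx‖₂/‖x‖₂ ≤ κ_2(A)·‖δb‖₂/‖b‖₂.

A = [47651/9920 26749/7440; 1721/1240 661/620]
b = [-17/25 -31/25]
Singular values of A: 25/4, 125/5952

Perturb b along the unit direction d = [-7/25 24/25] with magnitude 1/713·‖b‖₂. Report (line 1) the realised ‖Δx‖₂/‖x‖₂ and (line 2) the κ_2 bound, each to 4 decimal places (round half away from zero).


0.0020
0.4174

largest singular value 25/4, smallest 125/5952
condition number: (25/4) ÷ (125/5952) = 297.6000
bound on ‖Δx‖/‖x‖: κ·ε = 297.6000·1/713 = 0.4174
solve Ax = b  →  x = [28.4416 -38.1888]
2-norm of b is 1.4142; of x, 47.6163
with δb = [-0.0006 0.0019], A·Δx = δb → ‖Δx‖ = 0.0944
dividing the unrounded norms, ‖Δx‖/‖x‖ = 0.0020
realised/bound (from unrounded values) ≈ 0.0048


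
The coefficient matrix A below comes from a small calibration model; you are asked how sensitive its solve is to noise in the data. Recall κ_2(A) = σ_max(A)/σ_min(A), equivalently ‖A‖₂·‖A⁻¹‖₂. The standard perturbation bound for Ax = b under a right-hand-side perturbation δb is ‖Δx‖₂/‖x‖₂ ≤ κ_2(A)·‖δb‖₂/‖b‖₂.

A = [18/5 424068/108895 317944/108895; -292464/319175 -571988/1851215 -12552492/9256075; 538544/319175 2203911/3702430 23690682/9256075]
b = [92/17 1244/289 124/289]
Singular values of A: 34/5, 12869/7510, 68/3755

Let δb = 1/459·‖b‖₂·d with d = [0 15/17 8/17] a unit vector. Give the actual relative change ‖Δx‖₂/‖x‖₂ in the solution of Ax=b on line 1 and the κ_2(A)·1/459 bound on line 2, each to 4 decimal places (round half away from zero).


σ_max = 34/5, σ_min = 68/3755
κ_2(A) = (34/5) / (68/3755) = 375.5000
perturbation bound = 375.5000·1/459 = 0.8181
solve Ax = b  →  x = [-176.3529 93.4145 94.7005]
‖b‖ = 6.9282, ‖x‖ = 220.8955
Δx = A⁻¹·δb where δb = 1/459·6.9282·d; ‖Δx‖ = 0.8335
relative error = 0.0038
so the bound overstates the realised error by a factor of ≈ 216.8079 (computed from the unrounded values)

0.0038
0.8181


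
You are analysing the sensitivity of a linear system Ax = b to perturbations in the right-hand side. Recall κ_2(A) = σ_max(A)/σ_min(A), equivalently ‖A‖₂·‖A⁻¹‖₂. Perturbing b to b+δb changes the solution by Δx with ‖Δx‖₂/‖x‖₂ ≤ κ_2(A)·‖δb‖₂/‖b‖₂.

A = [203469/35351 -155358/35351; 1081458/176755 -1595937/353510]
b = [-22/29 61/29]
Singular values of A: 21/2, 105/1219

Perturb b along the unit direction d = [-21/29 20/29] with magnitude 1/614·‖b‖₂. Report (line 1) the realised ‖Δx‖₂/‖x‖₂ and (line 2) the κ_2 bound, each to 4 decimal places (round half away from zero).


σ_max = 21/2, σ_min = 105/1219
condition number: (21/2) ÷ (105/1219) = 121.9000
perturbation bound = 121.9000·1/614 = 0.1985
solve Ax = b  →  x = [14.0076 18.5181]
2-norm of b is 2.2361; of x, 23.2192
δb = ε·‖b‖·d = [-0.0026 0.0025]; solving A·Δx = δb gives ‖Δx‖ = 0.0423
relative error = 0.0018
realised/bound (from unrounded values) ≈ 0.0092

0.0018
0.1985


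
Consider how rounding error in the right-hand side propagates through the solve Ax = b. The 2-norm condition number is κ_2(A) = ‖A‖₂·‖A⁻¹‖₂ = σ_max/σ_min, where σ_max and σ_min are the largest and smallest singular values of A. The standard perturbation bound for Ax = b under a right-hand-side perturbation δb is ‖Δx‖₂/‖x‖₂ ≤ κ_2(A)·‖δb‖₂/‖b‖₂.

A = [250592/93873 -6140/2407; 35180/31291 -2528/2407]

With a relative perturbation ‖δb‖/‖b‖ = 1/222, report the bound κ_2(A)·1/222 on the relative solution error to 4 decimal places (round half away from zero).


M = AᵀA = [437485456/52142841 -138880000/17380947; -138880000/17380947 44090384/5793649]. tr(M)=992032/62001, det(M)=256/62001
solving λ² − 992032/62001·λ + 256/62001 = 0 gives λ = 16, 16/62001
so κ_2 = √(16 / (16/62001)) = 249.0000
κ_2(A)·‖δb‖/‖b‖ = 1.1216

1.1216


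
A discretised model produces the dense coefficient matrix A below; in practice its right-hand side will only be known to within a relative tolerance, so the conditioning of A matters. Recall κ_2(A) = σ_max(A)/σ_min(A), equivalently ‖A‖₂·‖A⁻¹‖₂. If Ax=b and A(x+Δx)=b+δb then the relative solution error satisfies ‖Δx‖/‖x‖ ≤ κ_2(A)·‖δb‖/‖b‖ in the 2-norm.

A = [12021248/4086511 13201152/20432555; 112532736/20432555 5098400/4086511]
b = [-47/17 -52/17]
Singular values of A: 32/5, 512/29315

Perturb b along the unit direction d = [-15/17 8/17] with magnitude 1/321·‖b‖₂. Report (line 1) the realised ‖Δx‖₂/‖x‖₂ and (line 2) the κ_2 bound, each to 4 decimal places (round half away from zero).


largest singular value 32/5, smallest 512/29315
κ_2(A) = (32/5) / (512/29315) = 366.4375
perturbation bound = 366.4375·1/321 = 1.1415
solve Ax = b  →  x = [-13.1781 55.7222]
‖b‖ = 4.1231, ‖x‖ = 57.2593
Δx = A⁻¹·δb where δb = 1/321·4.1231·d; ‖Δx‖ = 0.7354
relative error = 0.0128
realised/bound (from unrounded values) ≈ 0.0113

0.0128
1.1415


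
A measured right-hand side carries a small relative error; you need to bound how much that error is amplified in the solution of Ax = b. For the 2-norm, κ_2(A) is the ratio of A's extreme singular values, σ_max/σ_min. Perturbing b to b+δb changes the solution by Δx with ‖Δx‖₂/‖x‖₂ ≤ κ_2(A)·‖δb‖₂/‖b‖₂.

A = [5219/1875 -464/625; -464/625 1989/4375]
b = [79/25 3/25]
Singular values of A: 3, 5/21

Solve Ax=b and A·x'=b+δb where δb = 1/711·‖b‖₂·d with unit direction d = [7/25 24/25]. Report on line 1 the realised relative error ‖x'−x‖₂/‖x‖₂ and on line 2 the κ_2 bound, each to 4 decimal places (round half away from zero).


largest singular value 3, smallest 5/21
condition number: 3 ÷ (5/21) = 12.6000
worst-case relative error ≤ 12.6000 × 1/711 = 0.0177
solve Ax = b  →  x = [2.1360 3.7520]
‖b‖₂ = 3.1623 and ‖x‖₂ = 4.3174
δb = ε·‖b‖·d = [0.0012 0.0043]; solving A·Δx = δb gives ‖Δx‖ = 0.0187
realised ‖Δx‖/‖x‖ = 0.0043
realised/bound (from unrounded values) ≈ 0.2441

0.0043
0.0177


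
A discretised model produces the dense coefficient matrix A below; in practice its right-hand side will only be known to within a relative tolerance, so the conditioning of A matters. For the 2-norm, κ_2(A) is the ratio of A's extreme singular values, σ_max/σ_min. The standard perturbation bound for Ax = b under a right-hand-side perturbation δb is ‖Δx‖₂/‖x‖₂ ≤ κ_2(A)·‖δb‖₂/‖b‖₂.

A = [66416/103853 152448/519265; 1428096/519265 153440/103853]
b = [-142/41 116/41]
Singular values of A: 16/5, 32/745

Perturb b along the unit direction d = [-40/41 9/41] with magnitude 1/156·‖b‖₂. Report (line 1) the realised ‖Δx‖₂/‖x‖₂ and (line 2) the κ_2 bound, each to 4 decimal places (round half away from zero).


from the listed singular values, σ₁ = 16/5, σ_n = 32/745
κ_2(A) = (16/5) / (32/745) = 74.5000
κ_2(A)·‖δb‖/‖b‖ = 0.4776
solve Ax = b  →  x = [-43.2721 82.4632]
‖b‖₂ = 4.4721 and ‖x‖₂ = 93.1271
δb = ε·‖b‖·d = [-0.0280 0.0063]; solving A·Δx = δb gives ‖Δx‖ = 0.6674
realised ‖Δx‖/‖x‖ = 0.0072
tightness: 0.0072 against a bound of 0.4776 (unrounded ratio ≈ 0.0150)

0.0072
0.4776


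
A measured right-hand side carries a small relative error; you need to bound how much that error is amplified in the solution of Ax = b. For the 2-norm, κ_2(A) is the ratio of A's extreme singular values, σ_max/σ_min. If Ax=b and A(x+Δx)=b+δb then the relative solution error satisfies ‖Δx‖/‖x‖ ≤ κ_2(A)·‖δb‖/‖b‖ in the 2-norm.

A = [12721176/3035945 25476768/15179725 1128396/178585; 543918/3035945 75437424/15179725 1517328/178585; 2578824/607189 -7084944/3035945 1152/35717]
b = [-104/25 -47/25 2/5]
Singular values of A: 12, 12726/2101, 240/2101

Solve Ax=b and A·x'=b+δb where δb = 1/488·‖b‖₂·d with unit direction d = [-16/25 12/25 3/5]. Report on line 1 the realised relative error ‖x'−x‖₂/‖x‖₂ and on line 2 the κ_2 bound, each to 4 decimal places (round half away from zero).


σ_max = 12, σ_min = 240/2101
κ_2(A) = 12 / (240/2101) = 105.0500
worst-case relative error ≤ 105.0500 × 1/488 = 0.2153
solve Ax = b  →  x = [-7.4894 -13.6918 7.9451]
‖b‖₂ = 4.5826 and ‖x‖₂ = 17.5123
Δx = A⁻¹·δb where δb = 1/488·4.5826·d; ‖Δx‖ = 0.0822
dividing the unrounded norms, ‖Δx‖/‖x‖ = 0.0047
tightness: 0.0047 against a bound of 0.2153 (unrounded ratio ≈ 0.0218)

0.0047
0.2153


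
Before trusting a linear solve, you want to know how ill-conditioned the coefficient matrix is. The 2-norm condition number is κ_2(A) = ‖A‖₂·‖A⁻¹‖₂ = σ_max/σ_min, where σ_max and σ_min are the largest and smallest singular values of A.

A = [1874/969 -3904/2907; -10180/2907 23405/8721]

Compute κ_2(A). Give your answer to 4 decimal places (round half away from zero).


51.3000

M = AᵀA = [467956/29241 -1052276/87723; -1052276/87723 2370121/263169]. tr(M)=6581725/263169, det(M)=62500/263169
solving λ² − 6581725/263169·λ + 62500/263169 = 0 gives λ = 25, 2500/263169
κ_2(A) = √(λ_max/λ_min) = √(25 / (2500/263169)) = 51.3000


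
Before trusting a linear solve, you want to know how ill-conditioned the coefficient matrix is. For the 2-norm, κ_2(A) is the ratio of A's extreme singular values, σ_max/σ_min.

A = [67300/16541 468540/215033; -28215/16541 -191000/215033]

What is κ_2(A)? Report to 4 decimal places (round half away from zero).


243.2500

form AᵀA = [313257425/16094393 167067000/16094393; 167067000/16094393 89109200/16094393] with trace 23668625/946729 and determinant 10000/946729
solving λ² − 23668625/946729·λ + 10000/946729 = 0 gives λ = 25, 400/946729
κ = σ_max/σ_min = 5/(20/973) = 243.2500


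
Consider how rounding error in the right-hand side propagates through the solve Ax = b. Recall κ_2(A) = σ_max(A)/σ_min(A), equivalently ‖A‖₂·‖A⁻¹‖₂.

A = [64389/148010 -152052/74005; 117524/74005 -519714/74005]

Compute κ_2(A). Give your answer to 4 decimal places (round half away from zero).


form AᵀA = [2375740225/876278404 -2638964250/219069601; -2638964250/219069601 11728898100/219069601] with trace 29322625/521284 and determinant 5625/130321
eigenvalues of AᵀA: λ = (tr ± √(tr²−4·det))/2 = 225/4, 100/130321
κ = σ_max/σ_min = (15/2)/(10/361) = 270.7500

270.7500


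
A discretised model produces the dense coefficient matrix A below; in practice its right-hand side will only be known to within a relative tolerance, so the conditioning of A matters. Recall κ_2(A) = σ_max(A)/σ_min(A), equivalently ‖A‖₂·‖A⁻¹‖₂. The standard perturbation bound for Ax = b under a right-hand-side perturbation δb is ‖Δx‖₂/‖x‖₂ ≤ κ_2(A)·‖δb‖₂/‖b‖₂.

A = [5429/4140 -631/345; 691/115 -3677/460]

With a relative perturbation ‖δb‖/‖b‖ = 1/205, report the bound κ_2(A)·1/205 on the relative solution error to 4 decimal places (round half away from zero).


form AᵀA = [648289417/17139600 -18006872/357075; -18006872/357075 128053537/1904400] with trace 36015425/342792 and determinant 2825761/10969344
λ_max, λ_min = (36015425/342792 ± √20265464951524/1836036801)/2 = 1681/16, 1681/685584
κ = σ_max/σ_min = (41/4)/(41/828) = 207.0000
bound on ‖Δx‖/‖x‖: κ·ε = 207.0000·1/205 = 1.0098

1.0098


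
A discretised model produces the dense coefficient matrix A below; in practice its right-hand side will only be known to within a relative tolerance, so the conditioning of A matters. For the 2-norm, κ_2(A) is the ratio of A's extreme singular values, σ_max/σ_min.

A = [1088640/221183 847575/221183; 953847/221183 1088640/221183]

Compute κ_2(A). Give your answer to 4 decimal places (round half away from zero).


10.5200

AᵀA = [2491035849/58171129 2331866880/58171129; 2331866880/58171129 2263401225/58171129]; tr = 5653314/69169, det = 4100625/69169
char-poly roots: 81 and 50625/69169
σ_max=√81=9, σ_min=√(50625/69169)=(225/263) → κ = 10.5200


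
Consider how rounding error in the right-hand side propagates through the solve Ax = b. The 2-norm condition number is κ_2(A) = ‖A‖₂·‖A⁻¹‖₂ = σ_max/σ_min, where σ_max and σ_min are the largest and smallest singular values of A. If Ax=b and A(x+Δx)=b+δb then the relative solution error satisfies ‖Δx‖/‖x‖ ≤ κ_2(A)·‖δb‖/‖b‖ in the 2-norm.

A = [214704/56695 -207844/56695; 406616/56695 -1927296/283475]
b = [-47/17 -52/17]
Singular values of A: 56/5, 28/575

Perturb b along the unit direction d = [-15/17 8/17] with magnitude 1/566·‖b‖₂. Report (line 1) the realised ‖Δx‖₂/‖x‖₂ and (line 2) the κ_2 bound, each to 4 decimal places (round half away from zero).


0.0073
0.4064

from the listed singular values, σ₁ = 56/5, σ_n = 28/575
κ = σ_max/σ_min = (56/5)/(28/575) = 230.0000
κ_2(A)·‖δb‖/‖b‖ = 0.4064
solve Ax = b  →  x = [13.9039 15.1170]
‖b‖ = 4.1231, ‖x‖ = 20.5388
with δb = [-0.0064 0.0034], A·Δx = δb → ‖Δx‖ = 0.1496
relative error = 0.0073
so the bound overstates the realised error by a factor of ≈ 55.7916 (computed from the unrounded values)


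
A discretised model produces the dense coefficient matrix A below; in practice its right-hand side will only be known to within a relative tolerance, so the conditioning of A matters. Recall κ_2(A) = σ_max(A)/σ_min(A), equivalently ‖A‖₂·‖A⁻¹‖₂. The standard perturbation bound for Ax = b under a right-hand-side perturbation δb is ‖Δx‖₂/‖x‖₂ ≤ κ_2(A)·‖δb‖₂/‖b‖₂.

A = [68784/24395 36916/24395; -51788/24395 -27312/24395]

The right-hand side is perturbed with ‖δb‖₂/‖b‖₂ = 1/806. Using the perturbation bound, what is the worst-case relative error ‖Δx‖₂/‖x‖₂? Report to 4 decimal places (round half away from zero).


0.3561

AᵀA = [296529424/23804641 158146560/23804641; 158146560/23804641 84349456/23804641]; tr = 1317920/82369, det = 256/82369
eigenvalues of AᵀA: λ = (tr ± √(tr²−4·det))/2 = 16, 16/82369
σ_max=√16=4, σ_min=√(16/82369)=(4/287) → κ = 287.0000
worst-case relative error ≤ 287.0000 × 1/806 = 0.3561


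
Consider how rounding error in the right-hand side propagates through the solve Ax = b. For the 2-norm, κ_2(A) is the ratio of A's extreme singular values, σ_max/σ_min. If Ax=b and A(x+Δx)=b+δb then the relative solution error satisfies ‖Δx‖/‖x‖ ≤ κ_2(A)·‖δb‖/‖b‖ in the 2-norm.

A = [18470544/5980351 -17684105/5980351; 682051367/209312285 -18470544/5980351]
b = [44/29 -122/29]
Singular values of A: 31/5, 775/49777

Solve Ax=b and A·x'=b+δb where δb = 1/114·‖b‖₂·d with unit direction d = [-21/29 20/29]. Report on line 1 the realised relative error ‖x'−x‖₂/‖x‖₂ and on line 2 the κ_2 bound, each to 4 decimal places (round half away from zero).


largest singular value 31/5, smallest 775/49777
condition number: (31/5) ÷ (775/49777) = 398.2160
worst-case relative error ≤ 398.2160 × 1/114 = 3.4931
solve Ax = b  →  x = [-177.4154 -185.8184]
2-norm of b is 4.4721; of x, 256.9138
Δx = A⁻¹·δb where δb = 1/114·4.4721·d; ‖Δx‖ = 2.5196
relative error = 0.0098
realised/bound (from unrounded values) ≈ 0.0028

0.0098
3.4931


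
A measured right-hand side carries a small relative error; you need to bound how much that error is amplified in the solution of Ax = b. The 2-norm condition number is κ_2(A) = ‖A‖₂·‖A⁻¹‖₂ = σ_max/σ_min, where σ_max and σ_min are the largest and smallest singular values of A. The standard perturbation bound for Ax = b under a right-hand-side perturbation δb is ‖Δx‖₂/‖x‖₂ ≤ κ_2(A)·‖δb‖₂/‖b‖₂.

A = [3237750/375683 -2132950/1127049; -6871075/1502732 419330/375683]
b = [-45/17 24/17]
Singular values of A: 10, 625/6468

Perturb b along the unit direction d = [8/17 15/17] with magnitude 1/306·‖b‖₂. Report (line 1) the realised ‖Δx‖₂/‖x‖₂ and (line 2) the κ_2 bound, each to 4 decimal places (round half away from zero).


largest singular value 10, smallest 625/6468
κ_2(A) = 10 / (625/6468) = 103.4880
worst-case relative error ≤ 103.4880 × 1/306 = 0.3382
solve Ax = b  →  x = [-0.2927 0.0659]
2-norm of b is 3.0000; of x, 0.3000
re-solving with b+δb shifts x by Δx of norm 0.1015
relative error = 0.3382
so the bound is sharp here: realised error equals the bound

0.3382
0.3382


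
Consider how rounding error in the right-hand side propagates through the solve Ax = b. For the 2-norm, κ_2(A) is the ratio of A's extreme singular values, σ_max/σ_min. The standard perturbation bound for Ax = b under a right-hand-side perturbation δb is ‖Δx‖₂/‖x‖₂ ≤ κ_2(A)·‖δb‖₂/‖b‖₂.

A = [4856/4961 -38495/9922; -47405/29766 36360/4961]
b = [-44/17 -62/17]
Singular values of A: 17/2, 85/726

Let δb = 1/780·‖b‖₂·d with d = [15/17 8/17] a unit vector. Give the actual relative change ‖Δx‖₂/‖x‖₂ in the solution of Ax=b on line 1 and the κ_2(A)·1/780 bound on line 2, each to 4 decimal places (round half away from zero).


0.0014
0.0931

largest singular value 17/2, smallest 85/726
κ_2(A) = (17/2) / (85/726) = 72.6000
perturbation bound = 72.6000·1/780 = 0.0931
solve Ax = b  →  x = [-33.2798 -7.7291]
‖b‖₂ = 4.4721 and ‖x‖₂ = 34.1655
re-solving with b+δb shifts x by Δx of norm 0.0490
relative error = 0.0014
realised/bound (from unrounded values) ≈ 0.0154


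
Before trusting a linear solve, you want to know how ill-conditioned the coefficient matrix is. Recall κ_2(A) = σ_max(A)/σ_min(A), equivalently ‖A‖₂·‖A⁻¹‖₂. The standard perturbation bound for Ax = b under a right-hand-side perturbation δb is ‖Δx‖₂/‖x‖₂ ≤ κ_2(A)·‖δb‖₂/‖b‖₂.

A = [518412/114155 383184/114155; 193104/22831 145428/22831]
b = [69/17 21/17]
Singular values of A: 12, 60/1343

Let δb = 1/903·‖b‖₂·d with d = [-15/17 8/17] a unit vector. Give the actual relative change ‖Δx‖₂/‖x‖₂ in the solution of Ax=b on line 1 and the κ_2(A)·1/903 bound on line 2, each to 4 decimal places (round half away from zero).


largest singular value 12, smallest 60/1343
condition number: 12 ÷ (60/1343) = 268.6000
κ_2(A)·‖δb‖/‖b‖ = 0.2975
solve Ax = b  →  x = [40.4900 -53.5700]
‖b‖₂ = 4.2426 and ‖x‖₂ = 67.1505
re-solving with b+δb shifts x by Δx of norm 0.1052
dividing the unrounded norms, ‖Δx‖/‖x‖ = 0.0016
realised/bound (from unrounded values) ≈ 0.0053

0.0016
0.2975


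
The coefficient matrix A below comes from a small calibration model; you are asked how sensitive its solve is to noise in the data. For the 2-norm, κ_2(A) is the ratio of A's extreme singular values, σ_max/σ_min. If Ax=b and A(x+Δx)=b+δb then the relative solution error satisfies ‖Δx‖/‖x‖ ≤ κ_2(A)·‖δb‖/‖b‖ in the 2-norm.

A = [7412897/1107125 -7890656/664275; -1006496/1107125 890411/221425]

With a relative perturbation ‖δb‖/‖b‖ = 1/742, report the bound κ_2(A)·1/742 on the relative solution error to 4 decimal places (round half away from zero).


0.0169

AᵀA = [89542521809/1961161225 -97889928832/1176696735; -97889928832/1176696735 111036700561/706018041]; tr = 12393772354/61074225, det = 635292025/2442969
char-poly roots: 5041/25 and 3150625/2442969
σ_max=√(5041/25)=(71/5), σ_min=√(3150625/2442969)=(1775/1563) → κ = 12.5040
perturbation bound = 12.5040·1/742 = 0.0169


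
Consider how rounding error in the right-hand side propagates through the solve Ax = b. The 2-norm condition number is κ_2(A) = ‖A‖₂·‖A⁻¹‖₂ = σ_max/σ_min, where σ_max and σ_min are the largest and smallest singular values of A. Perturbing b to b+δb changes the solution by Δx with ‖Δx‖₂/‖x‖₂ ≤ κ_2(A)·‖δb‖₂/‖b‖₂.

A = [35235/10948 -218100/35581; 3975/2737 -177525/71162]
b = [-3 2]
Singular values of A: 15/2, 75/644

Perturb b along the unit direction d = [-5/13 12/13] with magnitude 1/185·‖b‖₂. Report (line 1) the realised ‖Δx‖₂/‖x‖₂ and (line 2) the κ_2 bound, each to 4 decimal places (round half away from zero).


0.0065
0.3481

from the listed singular values, σ₁ = 15/2, σ_n = 75/644
condition number: (15/2) ÷ (75/644) = 64.4000
perturbation bound = 64.4000·1/185 = 0.3481
solve Ax = b  →  x = [22.6039 12.3576]
‖b‖ = 3.6056, ‖x‖ = 25.7614
Δx = A⁻¹·δb where δb = 1/185·3.6056·d; ‖Δx‖ = 0.1673
realised ‖Δx‖/‖x‖ = 0.0065
so the bound overstates the realised error by a factor of ≈ 53.5869 (computed from the unrounded values)


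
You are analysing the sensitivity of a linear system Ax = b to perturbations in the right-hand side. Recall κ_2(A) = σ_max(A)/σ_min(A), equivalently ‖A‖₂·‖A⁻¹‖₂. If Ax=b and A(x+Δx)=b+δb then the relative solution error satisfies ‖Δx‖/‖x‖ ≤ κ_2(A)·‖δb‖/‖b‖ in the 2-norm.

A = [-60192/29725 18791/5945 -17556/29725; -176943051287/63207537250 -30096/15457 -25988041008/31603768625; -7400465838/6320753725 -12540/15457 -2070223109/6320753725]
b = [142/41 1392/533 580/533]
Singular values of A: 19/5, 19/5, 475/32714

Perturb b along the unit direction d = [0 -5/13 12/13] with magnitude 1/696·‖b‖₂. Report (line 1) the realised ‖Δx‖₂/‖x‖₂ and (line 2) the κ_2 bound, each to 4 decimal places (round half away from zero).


from the listed singular values, σ₁ = 19/5, σ_n = 475/32714
κ_2(A) = (19/5) / (475/32714) = 261.7120
worst-case relative error ≤ 261.7120 × 1/696 = 0.3760
solve Ax = b  →  x = [-1.0802 0.3448 -0.3151]
‖b‖₂ = 4.4721 and ‖x‖₂ = 1.1769
re-solving with b+δb shifts x by Δx of norm 0.4425
dividing the unrounded norms, ‖Δx‖/‖x‖ = 0.3760
so the bound is sharp here: realised error equals the bound

0.3760
0.3760


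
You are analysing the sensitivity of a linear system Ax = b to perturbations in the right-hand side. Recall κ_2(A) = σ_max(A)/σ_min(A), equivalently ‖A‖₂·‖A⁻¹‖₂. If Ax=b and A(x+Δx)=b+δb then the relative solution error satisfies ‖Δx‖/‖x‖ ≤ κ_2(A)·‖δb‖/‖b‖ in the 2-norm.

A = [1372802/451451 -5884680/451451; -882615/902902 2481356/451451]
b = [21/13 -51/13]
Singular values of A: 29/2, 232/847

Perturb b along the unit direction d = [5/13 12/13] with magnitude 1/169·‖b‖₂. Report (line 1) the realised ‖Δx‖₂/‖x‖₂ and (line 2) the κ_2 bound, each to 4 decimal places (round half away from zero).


largest singular value 29/2, smallest 232/847
κ = σ_max/σ_min = (29/2)/(232/847) = 52.9375
worst-case relative error ≤ 52.9375 × 1/169 = 0.3132
solve Ax = b  →  x = [-10.6400 -2.6061]
2-norm of b is 4.2426; of x, 10.9545
Δx = A⁻¹·δb where δb = 1/169·4.2426·d; ‖Δx‖ = 0.0917
dividing the unrounded norms, ‖Δx‖/‖x‖ = 0.0084
so the bound overstates the realised error by a factor of ≈ 37.4391 (computed from the unrounded values)

0.0084
0.3132


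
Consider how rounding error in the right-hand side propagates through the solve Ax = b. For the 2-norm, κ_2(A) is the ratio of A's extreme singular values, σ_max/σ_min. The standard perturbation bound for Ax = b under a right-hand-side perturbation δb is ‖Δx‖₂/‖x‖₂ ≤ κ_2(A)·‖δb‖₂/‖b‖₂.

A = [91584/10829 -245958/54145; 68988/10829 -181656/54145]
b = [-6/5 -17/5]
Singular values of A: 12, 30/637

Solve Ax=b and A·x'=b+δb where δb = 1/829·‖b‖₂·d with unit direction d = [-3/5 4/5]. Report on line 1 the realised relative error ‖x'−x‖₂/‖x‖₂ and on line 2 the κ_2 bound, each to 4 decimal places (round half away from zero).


from the listed singular values, σ₁ = 12, σ_n = 30/637
condition number: 12 ÷ (30/637) = 254.8000
κ_2(A)·‖δb‖/‖b‖ = 0.3074
solve Ax = b  →  x = [-20.2049 -37.3529]
‖b‖ = 3.6056, ‖x‖ = 42.4674
with δb = [-0.0026 0.0035], A·Δx = δb → ‖Δx‖ = 0.0923
dividing the unrounded norms, ‖Δx‖/‖x‖ = 0.0022
tightness: 0.0022 against a bound of 0.3074 (unrounded ratio ≈ 0.0071)

0.0022
0.3074


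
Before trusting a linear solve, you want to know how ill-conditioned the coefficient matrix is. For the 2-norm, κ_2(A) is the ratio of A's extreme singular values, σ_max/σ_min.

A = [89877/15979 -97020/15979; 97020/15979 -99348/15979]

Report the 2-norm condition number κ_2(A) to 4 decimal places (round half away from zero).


M = AᵀA = [20797569/303601 -21829500/303601; -21829500/303601 22928544/303601]. tr(M)=51993/361, det(M)=1296/361
char-poly roots: 144 and 9/361
κ_2(A) = √(λ_max/λ_min) = √(144 / (9/361)) = 76.0000

76.0000


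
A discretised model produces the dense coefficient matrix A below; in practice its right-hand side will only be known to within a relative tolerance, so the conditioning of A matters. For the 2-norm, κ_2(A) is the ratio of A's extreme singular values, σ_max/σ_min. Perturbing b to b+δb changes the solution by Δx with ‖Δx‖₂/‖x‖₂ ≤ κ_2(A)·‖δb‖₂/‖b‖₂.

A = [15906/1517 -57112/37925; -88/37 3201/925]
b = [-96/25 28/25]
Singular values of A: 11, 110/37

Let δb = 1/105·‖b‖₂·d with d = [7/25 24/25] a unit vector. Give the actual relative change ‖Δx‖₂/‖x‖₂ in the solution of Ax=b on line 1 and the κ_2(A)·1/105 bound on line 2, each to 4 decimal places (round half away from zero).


largest singular value 11, smallest 110/37
κ = σ_max/σ_min = 11/(110/37) = 3.7000
bound on ‖Δx‖/‖x‖: κ·ε = 3.7000·1/105 = 0.0352
solve Ax = b  →  x = [-0.3548 0.0798]
‖b‖₂ = 4.0000 and ‖x‖₂ = 0.3636
Δx = A⁻¹·δb where δb = 1/105·4.0000·d; ‖Δx‖ = 0.0128
relative error = 0.0352
tightness: 0.0352 against a bound of 0.0352; the bound is attained (ratio 1)

0.0352
0.0352


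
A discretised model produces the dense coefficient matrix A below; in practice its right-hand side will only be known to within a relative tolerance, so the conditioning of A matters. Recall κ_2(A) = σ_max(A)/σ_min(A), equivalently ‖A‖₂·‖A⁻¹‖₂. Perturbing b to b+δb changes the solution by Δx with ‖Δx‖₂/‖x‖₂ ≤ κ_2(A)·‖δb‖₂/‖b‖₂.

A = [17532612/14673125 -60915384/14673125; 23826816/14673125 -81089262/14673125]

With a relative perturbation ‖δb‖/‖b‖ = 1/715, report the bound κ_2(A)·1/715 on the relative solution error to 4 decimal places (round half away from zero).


0.5254

AᵀA = [35004385769616/8612023890625 -120004188710112/8612023890625; -120004188710112/8612023890625 411446096782884/8612023890625]; tr = 714320772084/13779238225, det = 10497600/551169529
λ_max, λ_min = (714320772084/13779238225 ± √510239700537562797703056/189867406061301150625)/2 = 1296/25, 202500/551169529
σ_max=√(1296/25)=(36/5), σ_min=√(202500/551169529)=(450/23477) → κ = 375.6320
worst-case relative error ≤ 375.6320 × 1/715 = 0.5254
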